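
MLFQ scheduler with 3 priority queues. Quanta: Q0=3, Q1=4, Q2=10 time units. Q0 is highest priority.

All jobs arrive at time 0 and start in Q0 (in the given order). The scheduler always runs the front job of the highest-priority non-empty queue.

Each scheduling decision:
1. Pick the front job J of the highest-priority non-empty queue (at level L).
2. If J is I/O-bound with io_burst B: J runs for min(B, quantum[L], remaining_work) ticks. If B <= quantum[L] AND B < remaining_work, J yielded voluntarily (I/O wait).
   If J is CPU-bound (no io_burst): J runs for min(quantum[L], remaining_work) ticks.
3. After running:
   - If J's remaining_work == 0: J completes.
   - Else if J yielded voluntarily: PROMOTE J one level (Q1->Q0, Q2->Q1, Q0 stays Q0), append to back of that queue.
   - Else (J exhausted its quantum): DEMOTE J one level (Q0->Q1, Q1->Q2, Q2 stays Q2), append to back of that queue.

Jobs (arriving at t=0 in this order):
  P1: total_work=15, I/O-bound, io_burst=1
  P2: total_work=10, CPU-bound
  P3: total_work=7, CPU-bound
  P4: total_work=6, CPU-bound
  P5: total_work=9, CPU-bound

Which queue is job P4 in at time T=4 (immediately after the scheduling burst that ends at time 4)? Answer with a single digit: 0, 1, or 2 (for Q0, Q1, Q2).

t=0-1: P1@Q0 runs 1, rem=14, I/O yield, promote→Q0. Q0=[P2,P3,P4,P5,P1] Q1=[] Q2=[]
t=1-4: P2@Q0 runs 3, rem=7, quantum used, demote→Q1. Q0=[P3,P4,P5,P1] Q1=[P2] Q2=[]
t=4-7: P3@Q0 runs 3, rem=4, quantum used, demote→Q1. Q0=[P4,P5,P1] Q1=[P2,P3] Q2=[]
t=7-10: P4@Q0 runs 3, rem=3, quantum used, demote→Q1. Q0=[P5,P1] Q1=[P2,P3,P4] Q2=[]
t=10-13: P5@Q0 runs 3, rem=6, quantum used, demote→Q1. Q0=[P1] Q1=[P2,P3,P4,P5] Q2=[]
t=13-14: P1@Q0 runs 1, rem=13, I/O yield, promote→Q0. Q0=[P1] Q1=[P2,P3,P4,P5] Q2=[]
t=14-15: P1@Q0 runs 1, rem=12, I/O yield, promote→Q0. Q0=[P1] Q1=[P2,P3,P4,P5] Q2=[]
t=15-16: P1@Q0 runs 1, rem=11, I/O yield, promote→Q0. Q0=[P1] Q1=[P2,P3,P4,P5] Q2=[]
t=16-17: P1@Q0 runs 1, rem=10, I/O yield, promote→Q0. Q0=[P1] Q1=[P2,P3,P4,P5] Q2=[]
t=17-18: P1@Q0 runs 1, rem=9, I/O yield, promote→Q0. Q0=[P1] Q1=[P2,P3,P4,P5] Q2=[]
t=18-19: P1@Q0 runs 1, rem=8, I/O yield, promote→Q0. Q0=[P1] Q1=[P2,P3,P4,P5] Q2=[]
t=19-20: P1@Q0 runs 1, rem=7, I/O yield, promote→Q0. Q0=[P1] Q1=[P2,P3,P4,P5] Q2=[]
t=20-21: P1@Q0 runs 1, rem=6, I/O yield, promote→Q0. Q0=[P1] Q1=[P2,P3,P4,P5] Q2=[]
t=21-22: P1@Q0 runs 1, rem=5, I/O yield, promote→Q0. Q0=[P1] Q1=[P2,P3,P4,P5] Q2=[]
t=22-23: P1@Q0 runs 1, rem=4, I/O yield, promote→Q0. Q0=[P1] Q1=[P2,P3,P4,P5] Q2=[]
t=23-24: P1@Q0 runs 1, rem=3, I/O yield, promote→Q0. Q0=[P1] Q1=[P2,P3,P4,P5] Q2=[]
t=24-25: P1@Q0 runs 1, rem=2, I/O yield, promote→Q0. Q0=[P1] Q1=[P2,P3,P4,P5] Q2=[]
t=25-26: P1@Q0 runs 1, rem=1, I/O yield, promote→Q0. Q0=[P1] Q1=[P2,P3,P4,P5] Q2=[]
t=26-27: P1@Q0 runs 1, rem=0, completes. Q0=[] Q1=[P2,P3,P4,P5] Q2=[]
t=27-31: P2@Q1 runs 4, rem=3, quantum used, demote→Q2. Q0=[] Q1=[P3,P4,P5] Q2=[P2]
t=31-35: P3@Q1 runs 4, rem=0, completes. Q0=[] Q1=[P4,P5] Q2=[P2]
t=35-38: P4@Q1 runs 3, rem=0, completes. Q0=[] Q1=[P5] Q2=[P2]
t=38-42: P5@Q1 runs 4, rem=2, quantum used, demote→Q2. Q0=[] Q1=[] Q2=[P2,P5]
t=42-45: P2@Q2 runs 3, rem=0, completes. Q0=[] Q1=[] Q2=[P5]
t=45-47: P5@Q2 runs 2, rem=0, completes. Q0=[] Q1=[] Q2=[]

Answer: 0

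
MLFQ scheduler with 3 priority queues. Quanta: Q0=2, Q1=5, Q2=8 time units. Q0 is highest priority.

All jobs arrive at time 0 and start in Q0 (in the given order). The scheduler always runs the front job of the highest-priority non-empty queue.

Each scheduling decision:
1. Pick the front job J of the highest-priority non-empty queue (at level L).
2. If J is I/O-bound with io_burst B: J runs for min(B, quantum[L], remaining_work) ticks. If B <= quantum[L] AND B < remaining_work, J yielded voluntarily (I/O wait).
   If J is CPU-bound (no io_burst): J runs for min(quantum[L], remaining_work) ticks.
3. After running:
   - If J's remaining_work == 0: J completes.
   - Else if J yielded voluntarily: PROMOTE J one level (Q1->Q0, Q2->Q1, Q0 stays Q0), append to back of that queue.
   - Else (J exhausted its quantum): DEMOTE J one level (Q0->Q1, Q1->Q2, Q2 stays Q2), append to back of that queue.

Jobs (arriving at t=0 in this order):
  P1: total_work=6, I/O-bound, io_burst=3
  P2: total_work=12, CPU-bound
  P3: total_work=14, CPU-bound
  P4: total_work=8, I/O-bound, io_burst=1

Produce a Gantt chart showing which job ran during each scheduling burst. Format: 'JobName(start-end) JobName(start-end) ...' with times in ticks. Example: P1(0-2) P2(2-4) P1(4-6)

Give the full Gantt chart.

Answer: P1(0-2) P2(2-4) P3(4-6) P4(6-7) P4(7-8) P4(8-9) P4(9-10) P4(10-11) P4(11-12) P4(12-13) P4(13-14) P1(14-17) P1(17-18) P2(18-23) P3(23-28) P2(28-33) P3(33-40)

Derivation:
t=0-2: P1@Q0 runs 2, rem=4, quantum used, demote→Q1. Q0=[P2,P3,P4] Q1=[P1] Q2=[]
t=2-4: P2@Q0 runs 2, rem=10, quantum used, demote→Q1. Q0=[P3,P4] Q1=[P1,P2] Q2=[]
t=4-6: P3@Q0 runs 2, rem=12, quantum used, demote→Q1. Q0=[P4] Q1=[P1,P2,P3] Q2=[]
t=6-7: P4@Q0 runs 1, rem=7, I/O yield, promote→Q0. Q0=[P4] Q1=[P1,P2,P3] Q2=[]
t=7-8: P4@Q0 runs 1, rem=6, I/O yield, promote→Q0. Q0=[P4] Q1=[P1,P2,P3] Q2=[]
t=8-9: P4@Q0 runs 1, rem=5, I/O yield, promote→Q0. Q0=[P4] Q1=[P1,P2,P3] Q2=[]
t=9-10: P4@Q0 runs 1, rem=4, I/O yield, promote→Q0. Q0=[P4] Q1=[P1,P2,P3] Q2=[]
t=10-11: P4@Q0 runs 1, rem=3, I/O yield, promote→Q0. Q0=[P4] Q1=[P1,P2,P3] Q2=[]
t=11-12: P4@Q0 runs 1, rem=2, I/O yield, promote→Q0. Q0=[P4] Q1=[P1,P2,P3] Q2=[]
t=12-13: P4@Q0 runs 1, rem=1, I/O yield, promote→Q0. Q0=[P4] Q1=[P1,P2,P3] Q2=[]
t=13-14: P4@Q0 runs 1, rem=0, completes. Q0=[] Q1=[P1,P2,P3] Q2=[]
t=14-17: P1@Q1 runs 3, rem=1, I/O yield, promote→Q0. Q0=[P1] Q1=[P2,P3] Q2=[]
t=17-18: P1@Q0 runs 1, rem=0, completes. Q0=[] Q1=[P2,P3] Q2=[]
t=18-23: P2@Q1 runs 5, rem=5, quantum used, demote→Q2. Q0=[] Q1=[P3] Q2=[P2]
t=23-28: P3@Q1 runs 5, rem=7, quantum used, demote→Q2. Q0=[] Q1=[] Q2=[P2,P3]
t=28-33: P2@Q2 runs 5, rem=0, completes. Q0=[] Q1=[] Q2=[P3]
t=33-40: P3@Q2 runs 7, rem=0, completes. Q0=[] Q1=[] Q2=[]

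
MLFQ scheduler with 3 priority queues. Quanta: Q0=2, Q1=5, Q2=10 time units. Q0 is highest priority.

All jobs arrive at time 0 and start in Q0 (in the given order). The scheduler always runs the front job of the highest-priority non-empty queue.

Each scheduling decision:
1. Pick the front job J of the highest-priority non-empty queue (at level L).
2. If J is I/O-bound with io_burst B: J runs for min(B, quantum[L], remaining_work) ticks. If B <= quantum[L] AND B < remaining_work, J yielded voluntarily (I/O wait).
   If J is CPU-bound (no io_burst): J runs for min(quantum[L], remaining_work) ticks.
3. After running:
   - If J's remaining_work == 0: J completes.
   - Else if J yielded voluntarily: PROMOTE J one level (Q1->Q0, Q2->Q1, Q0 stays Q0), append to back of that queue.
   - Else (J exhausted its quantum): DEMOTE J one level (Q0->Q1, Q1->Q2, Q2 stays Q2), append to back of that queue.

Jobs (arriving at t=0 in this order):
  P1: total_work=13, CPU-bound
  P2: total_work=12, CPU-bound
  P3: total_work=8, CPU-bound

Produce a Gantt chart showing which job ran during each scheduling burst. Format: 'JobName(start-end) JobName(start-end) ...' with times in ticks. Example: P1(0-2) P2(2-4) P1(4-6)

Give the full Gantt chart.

Answer: P1(0-2) P2(2-4) P3(4-6) P1(6-11) P2(11-16) P3(16-21) P1(21-27) P2(27-32) P3(32-33)

Derivation:
t=0-2: P1@Q0 runs 2, rem=11, quantum used, demote→Q1. Q0=[P2,P3] Q1=[P1] Q2=[]
t=2-4: P2@Q0 runs 2, rem=10, quantum used, demote→Q1. Q0=[P3] Q1=[P1,P2] Q2=[]
t=4-6: P3@Q0 runs 2, rem=6, quantum used, demote→Q1. Q0=[] Q1=[P1,P2,P3] Q2=[]
t=6-11: P1@Q1 runs 5, rem=6, quantum used, demote→Q2. Q0=[] Q1=[P2,P3] Q2=[P1]
t=11-16: P2@Q1 runs 5, rem=5, quantum used, demote→Q2. Q0=[] Q1=[P3] Q2=[P1,P2]
t=16-21: P3@Q1 runs 5, rem=1, quantum used, demote→Q2. Q0=[] Q1=[] Q2=[P1,P2,P3]
t=21-27: P1@Q2 runs 6, rem=0, completes. Q0=[] Q1=[] Q2=[P2,P3]
t=27-32: P2@Q2 runs 5, rem=0, completes. Q0=[] Q1=[] Q2=[P3]
t=32-33: P3@Q2 runs 1, rem=0, completes. Q0=[] Q1=[] Q2=[]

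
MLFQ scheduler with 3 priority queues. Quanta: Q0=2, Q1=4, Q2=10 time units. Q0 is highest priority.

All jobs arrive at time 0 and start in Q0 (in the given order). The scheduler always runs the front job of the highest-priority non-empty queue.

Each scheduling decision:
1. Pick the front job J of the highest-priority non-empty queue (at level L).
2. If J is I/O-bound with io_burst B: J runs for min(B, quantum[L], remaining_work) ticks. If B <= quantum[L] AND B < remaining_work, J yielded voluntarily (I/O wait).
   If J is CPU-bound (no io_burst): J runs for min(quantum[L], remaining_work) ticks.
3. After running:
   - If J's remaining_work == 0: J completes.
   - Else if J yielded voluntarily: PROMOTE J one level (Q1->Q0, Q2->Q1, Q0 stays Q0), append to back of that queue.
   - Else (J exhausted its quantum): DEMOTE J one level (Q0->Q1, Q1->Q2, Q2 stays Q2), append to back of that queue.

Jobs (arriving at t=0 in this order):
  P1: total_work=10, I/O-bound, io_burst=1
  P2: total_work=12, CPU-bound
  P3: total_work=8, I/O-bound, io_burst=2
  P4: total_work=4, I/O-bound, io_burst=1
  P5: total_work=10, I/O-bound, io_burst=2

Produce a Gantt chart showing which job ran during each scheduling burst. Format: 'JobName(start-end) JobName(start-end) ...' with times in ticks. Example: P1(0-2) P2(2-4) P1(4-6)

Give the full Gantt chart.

t=0-1: P1@Q0 runs 1, rem=9, I/O yield, promote→Q0. Q0=[P2,P3,P4,P5,P1] Q1=[] Q2=[]
t=1-3: P2@Q0 runs 2, rem=10, quantum used, demote→Q1. Q0=[P3,P4,P5,P1] Q1=[P2] Q2=[]
t=3-5: P3@Q0 runs 2, rem=6, I/O yield, promote→Q0. Q0=[P4,P5,P1,P3] Q1=[P2] Q2=[]
t=5-6: P4@Q0 runs 1, rem=3, I/O yield, promote→Q0. Q0=[P5,P1,P3,P4] Q1=[P2] Q2=[]
t=6-8: P5@Q0 runs 2, rem=8, I/O yield, promote→Q0. Q0=[P1,P3,P4,P5] Q1=[P2] Q2=[]
t=8-9: P1@Q0 runs 1, rem=8, I/O yield, promote→Q0. Q0=[P3,P4,P5,P1] Q1=[P2] Q2=[]
t=9-11: P3@Q0 runs 2, rem=4, I/O yield, promote→Q0. Q0=[P4,P5,P1,P3] Q1=[P2] Q2=[]
t=11-12: P4@Q0 runs 1, rem=2, I/O yield, promote→Q0. Q0=[P5,P1,P3,P4] Q1=[P2] Q2=[]
t=12-14: P5@Q0 runs 2, rem=6, I/O yield, promote→Q0. Q0=[P1,P3,P4,P5] Q1=[P2] Q2=[]
t=14-15: P1@Q0 runs 1, rem=7, I/O yield, promote→Q0. Q0=[P3,P4,P5,P1] Q1=[P2] Q2=[]
t=15-17: P3@Q0 runs 2, rem=2, I/O yield, promote→Q0. Q0=[P4,P5,P1,P3] Q1=[P2] Q2=[]
t=17-18: P4@Q0 runs 1, rem=1, I/O yield, promote→Q0. Q0=[P5,P1,P3,P4] Q1=[P2] Q2=[]
t=18-20: P5@Q0 runs 2, rem=4, I/O yield, promote→Q0. Q0=[P1,P3,P4,P5] Q1=[P2] Q2=[]
t=20-21: P1@Q0 runs 1, rem=6, I/O yield, promote→Q0. Q0=[P3,P4,P5,P1] Q1=[P2] Q2=[]
t=21-23: P3@Q0 runs 2, rem=0, completes. Q0=[P4,P5,P1] Q1=[P2] Q2=[]
t=23-24: P4@Q0 runs 1, rem=0, completes. Q0=[P5,P1] Q1=[P2] Q2=[]
t=24-26: P5@Q0 runs 2, rem=2, I/O yield, promote→Q0. Q0=[P1,P5] Q1=[P2] Q2=[]
t=26-27: P1@Q0 runs 1, rem=5, I/O yield, promote→Q0. Q0=[P5,P1] Q1=[P2] Q2=[]
t=27-29: P5@Q0 runs 2, rem=0, completes. Q0=[P1] Q1=[P2] Q2=[]
t=29-30: P1@Q0 runs 1, rem=4, I/O yield, promote→Q0. Q0=[P1] Q1=[P2] Q2=[]
t=30-31: P1@Q0 runs 1, rem=3, I/O yield, promote→Q0. Q0=[P1] Q1=[P2] Q2=[]
t=31-32: P1@Q0 runs 1, rem=2, I/O yield, promote→Q0. Q0=[P1] Q1=[P2] Q2=[]
t=32-33: P1@Q0 runs 1, rem=1, I/O yield, promote→Q0. Q0=[P1] Q1=[P2] Q2=[]
t=33-34: P1@Q0 runs 1, rem=0, completes. Q0=[] Q1=[P2] Q2=[]
t=34-38: P2@Q1 runs 4, rem=6, quantum used, demote→Q2. Q0=[] Q1=[] Q2=[P2]
t=38-44: P2@Q2 runs 6, rem=0, completes. Q0=[] Q1=[] Q2=[]

Answer: P1(0-1) P2(1-3) P3(3-5) P4(5-6) P5(6-8) P1(8-9) P3(9-11) P4(11-12) P5(12-14) P1(14-15) P3(15-17) P4(17-18) P5(18-20) P1(20-21) P3(21-23) P4(23-24) P5(24-26) P1(26-27) P5(27-29) P1(29-30) P1(30-31) P1(31-32) P1(32-33) P1(33-34) P2(34-38) P2(38-44)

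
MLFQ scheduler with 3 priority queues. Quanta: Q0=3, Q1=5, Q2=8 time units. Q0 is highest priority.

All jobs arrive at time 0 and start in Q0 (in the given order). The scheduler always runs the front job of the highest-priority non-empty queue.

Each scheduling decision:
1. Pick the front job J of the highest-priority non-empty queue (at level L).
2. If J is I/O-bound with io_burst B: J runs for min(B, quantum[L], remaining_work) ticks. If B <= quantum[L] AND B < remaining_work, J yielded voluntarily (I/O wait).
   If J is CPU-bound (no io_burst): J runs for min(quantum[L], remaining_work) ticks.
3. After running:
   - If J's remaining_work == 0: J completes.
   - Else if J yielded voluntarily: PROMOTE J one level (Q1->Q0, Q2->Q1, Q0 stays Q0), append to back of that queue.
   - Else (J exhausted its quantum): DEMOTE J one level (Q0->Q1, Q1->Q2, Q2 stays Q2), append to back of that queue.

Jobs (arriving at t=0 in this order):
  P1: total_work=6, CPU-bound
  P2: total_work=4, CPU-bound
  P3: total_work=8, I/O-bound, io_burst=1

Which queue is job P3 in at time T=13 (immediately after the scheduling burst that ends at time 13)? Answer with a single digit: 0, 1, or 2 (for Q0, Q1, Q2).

Answer: 0

Derivation:
t=0-3: P1@Q0 runs 3, rem=3, quantum used, demote→Q1. Q0=[P2,P3] Q1=[P1] Q2=[]
t=3-6: P2@Q0 runs 3, rem=1, quantum used, demote→Q1. Q0=[P3] Q1=[P1,P2] Q2=[]
t=6-7: P3@Q0 runs 1, rem=7, I/O yield, promote→Q0. Q0=[P3] Q1=[P1,P2] Q2=[]
t=7-8: P3@Q0 runs 1, rem=6, I/O yield, promote→Q0. Q0=[P3] Q1=[P1,P2] Q2=[]
t=8-9: P3@Q0 runs 1, rem=5, I/O yield, promote→Q0. Q0=[P3] Q1=[P1,P2] Q2=[]
t=9-10: P3@Q0 runs 1, rem=4, I/O yield, promote→Q0. Q0=[P3] Q1=[P1,P2] Q2=[]
t=10-11: P3@Q0 runs 1, rem=3, I/O yield, promote→Q0. Q0=[P3] Q1=[P1,P2] Q2=[]
t=11-12: P3@Q0 runs 1, rem=2, I/O yield, promote→Q0. Q0=[P3] Q1=[P1,P2] Q2=[]
t=12-13: P3@Q0 runs 1, rem=1, I/O yield, promote→Q0. Q0=[P3] Q1=[P1,P2] Q2=[]
t=13-14: P3@Q0 runs 1, rem=0, completes. Q0=[] Q1=[P1,P2] Q2=[]
t=14-17: P1@Q1 runs 3, rem=0, completes. Q0=[] Q1=[P2] Q2=[]
t=17-18: P2@Q1 runs 1, rem=0, completes. Q0=[] Q1=[] Q2=[]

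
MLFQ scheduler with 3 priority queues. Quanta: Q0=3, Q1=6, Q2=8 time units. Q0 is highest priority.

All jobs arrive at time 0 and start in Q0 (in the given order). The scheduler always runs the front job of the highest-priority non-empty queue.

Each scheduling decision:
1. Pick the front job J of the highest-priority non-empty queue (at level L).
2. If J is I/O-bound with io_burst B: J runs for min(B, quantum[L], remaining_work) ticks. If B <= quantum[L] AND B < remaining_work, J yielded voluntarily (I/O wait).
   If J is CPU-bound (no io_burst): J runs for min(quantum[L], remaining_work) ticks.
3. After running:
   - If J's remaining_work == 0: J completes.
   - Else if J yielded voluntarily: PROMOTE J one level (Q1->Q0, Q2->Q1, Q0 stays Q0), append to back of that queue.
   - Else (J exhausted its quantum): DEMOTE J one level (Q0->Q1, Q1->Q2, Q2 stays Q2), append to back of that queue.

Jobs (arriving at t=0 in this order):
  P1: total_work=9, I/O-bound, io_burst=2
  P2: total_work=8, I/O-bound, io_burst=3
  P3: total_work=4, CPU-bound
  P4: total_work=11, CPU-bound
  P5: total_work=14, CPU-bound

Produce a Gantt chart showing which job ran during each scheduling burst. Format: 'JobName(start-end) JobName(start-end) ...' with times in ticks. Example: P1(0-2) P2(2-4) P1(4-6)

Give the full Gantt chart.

t=0-2: P1@Q0 runs 2, rem=7, I/O yield, promote→Q0. Q0=[P2,P3,P4,P5,P1] Q1=[] Q2=[]
t=2-5: P2@Q0 runs 3, rem=5, I/O yield, promote→Q0. Q0=[P3,P4,P5,P1,P2] Q1=[] Q2=[]
t=5-8: P3@Q0 runs 3, rem=1, quantum used, demote→Q1. Q0=[P4,P5,P1,P2] Q1=[P3] Q2=[]
t=8-11: P4@Q0 runs 3, rem=8, quantum used, demote→Q1. Q0=[P5,P1,P2] Q1=[P3,P4] Q2=[]
t=11-14: P5@Q0 runs 3, rem=11, quantum used, demote→Q1. Q0=[P1,P2] Q1=[P3,P4,P5] Q2=[]
t=14-16: P1@Q0 runs 2, rem=5, I/O yield, promote→Q0. Q0=[P2,P1] Q1=[P3,P4,P5] Q2=[]
t=16-19: P2@Q0 runs 3, rem=2, I/O yield, promote→Q0. Q0=[P1,P2] Q1=[P3,P4,P5] Q2=[]
t=19-21: P1@Q0 runs 2, rem=3, I/O yield, promote→Q0. Q0=[P2,P1] Q1=[P3,P4,P5] Q2=[]
t=21-23: P2@Q0 runs 2, rem=0, completes. Q0=[P1] Q1=[P3,P4,P5] Q2=[]
t=23-25: P1@Q0 runs 2, rem=1, I/O yield, promote→Q0. Q0=[P1] Q1=[P3,P4,P5] Q2=[]
t=25-26: P1@Q0 runs 1, rem=0, completes. Q0=[] Q1=[P3,P4,P5] Q2=[]
t=26-27: P3@Q1 runs 1, rem=0, completes. Q0=[] Q1=[P4,P5] Q2=[]
t=27-33: P4@Q1 runs 6, rem=2, quantum used, demote→Q2. Q0=[] Q1=[P5] Q2=[P4]
t=33-39: P5@Q1 runs 6, rem=5, quantum used, demote→Q2. Q0=[] Q1=[] Q2=[P4,P5]
t=39-41: P4@Q2 runs 2, rem=0, completes. Q0=[] Q1=[] Q2=[P5]
t=41-46: P5@Q2 runs 5, rem=0, completes. Q0=[] Q1=[] Q2=[]

Answer: P1(0-2) P2(2-5) P3(5-8) P4(8-11) P5(11-14) P1(14-16) P2(16-19) P1(19-21) P2(21-23) P1(23-25) P1(25-26) P3(26-27) P4(27-33) P5(33-39) P4(39-41) P5(41-46)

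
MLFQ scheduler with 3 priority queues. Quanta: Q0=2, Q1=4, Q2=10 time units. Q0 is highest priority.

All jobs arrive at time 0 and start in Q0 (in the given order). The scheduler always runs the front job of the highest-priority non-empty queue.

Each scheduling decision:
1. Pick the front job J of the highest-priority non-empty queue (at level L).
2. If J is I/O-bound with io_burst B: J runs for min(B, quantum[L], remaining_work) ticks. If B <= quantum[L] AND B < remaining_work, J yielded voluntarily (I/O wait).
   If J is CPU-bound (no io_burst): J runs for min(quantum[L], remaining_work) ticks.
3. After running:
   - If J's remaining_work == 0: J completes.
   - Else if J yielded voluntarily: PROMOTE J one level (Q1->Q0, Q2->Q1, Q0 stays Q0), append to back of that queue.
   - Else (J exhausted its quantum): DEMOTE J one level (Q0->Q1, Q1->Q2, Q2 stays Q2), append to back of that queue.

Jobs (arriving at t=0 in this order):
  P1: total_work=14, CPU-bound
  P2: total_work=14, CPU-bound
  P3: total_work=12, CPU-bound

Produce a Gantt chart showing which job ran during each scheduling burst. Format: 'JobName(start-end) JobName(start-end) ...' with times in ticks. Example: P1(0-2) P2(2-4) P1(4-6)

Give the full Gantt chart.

t=0-2: P1@Q0 runs 2, rem=12, quantum used, demote→Q1. Q0=[P2,P3] Q1=[P1] Q2=[]
t=2-4: P2@Q0 runs 2, rem=12, quantum used, demote→Q1. Q0=[P3] Q1=[P1,P2] Q2=[]
t=4-6: P3@Q0 runs 2, rem=10, quantum used, demote→Q1. Q0=[] Q1=[P1,P2,P3] Q2=[]
t=6-10: P1@Q1 runs 4, rem=8, quantum used, demote→Q2. Q0=[] Q1=[P2,P3] Q2=[P1]
t=10-14: P2@Q1 runs 4, rem=8, quantum used, demote→Q2. Q0=[] Q1=[P3] Q2=[P1,P2]
t=14-18: P3@Q1 runs 4, rem=6, quantum used, demote→Q2. Q0=[] Q1=[] Q2=[P1,P2,P3]
t=18-26: P1@Q2 runs 8, rem=0, completes. Q0=[] Q1=[] Q2=[P2,P3]
t=26-34: P2@Q2 runs 8, rem=0, completes. Q0=[] Q1=[] Q2=[P3]
t=34-40: P3@Q2 runs 6, rem=0, completes. Q0=[] Q1=[] Q2=[]

Answer: P1(0-2) P2(2-4) P3(4-6) P1(6-10) P2(10-14) P3(14-18) P1(18-26) P2(26-34) P3(34-40)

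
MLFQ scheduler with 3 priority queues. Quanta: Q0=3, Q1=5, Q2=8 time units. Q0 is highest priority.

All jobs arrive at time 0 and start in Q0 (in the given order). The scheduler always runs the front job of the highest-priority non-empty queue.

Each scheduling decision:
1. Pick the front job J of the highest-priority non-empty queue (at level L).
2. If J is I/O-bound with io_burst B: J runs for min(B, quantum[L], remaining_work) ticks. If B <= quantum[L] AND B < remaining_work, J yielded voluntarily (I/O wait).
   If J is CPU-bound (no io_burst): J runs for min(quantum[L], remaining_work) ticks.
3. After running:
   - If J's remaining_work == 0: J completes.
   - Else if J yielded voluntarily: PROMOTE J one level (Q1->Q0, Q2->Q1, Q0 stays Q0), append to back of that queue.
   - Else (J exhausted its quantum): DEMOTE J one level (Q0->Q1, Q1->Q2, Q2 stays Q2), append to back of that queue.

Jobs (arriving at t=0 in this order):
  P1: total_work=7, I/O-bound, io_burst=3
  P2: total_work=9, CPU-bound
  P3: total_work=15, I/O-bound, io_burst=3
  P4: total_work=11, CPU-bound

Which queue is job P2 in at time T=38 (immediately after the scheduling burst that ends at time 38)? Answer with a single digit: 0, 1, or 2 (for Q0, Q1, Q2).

Answer: 2

Derivation:
t=0-3: P1@Q0 runs 3, rem=4, I/O yield, promote→Q0. Q0=[P2,P3,P4,P1] Q1=[] Q2=[]
t=3-6: P2@Q0 runs 3, rem=6, quantum used, demote→Q1. Q0=[P3,P4,P1] Q1=[P2] Q2=[]
t=6-9: P3@Q0 runs 3, rem=12, I/O yield, promote→Q0. Q0=[P4,P1,P3] Q1=[P2] Q2=[]
t=9-12: P4@Q0 runs 3, rem=8, quantum used, demote→Q1. Q0=[P1,P3] Q1=[P2,P4] Q2=[]
t=12-15: P1@Q0 runs 3, rem=1, I/O yield, promote→Q0. Q0=[P3,P1] Q1=[P2,P4] Q2=[]
t=15-18: P3@Q0 runs 3, rem=9, I/O yield, promote→Q0. Q0=[P1,P3] Q1=[P2,P4] Q2=[]
t=18-19: P1@Q0 runs 1, rem=0, completes. Q0=[P3] Q1=[P2,P4] Q2=[]
t=19-22: P3@Q0 runs 3, rem=6, I/O yield, promote→Q0. Q0=[P3] Q1=[P2,P4] Q2=[]
t=22-25: P3@Q0 runs 3, rem=3, I/O yield, promote→Q0. Q0=[P3] Q1=[P2,P4] Q2=[]
t=25-28: P3@Q0 runs 3, rem=0, completes. Q0=[] Q1=[P2,P4] Q2=[]
t=28-33: P2@Q1 runs 5, rem=1, quantum used, demote→Q2. Q0=[] Q1=[P4] Q2=[P2]
t=33-38: P4@Q1 runs 5, rem=3, quantum used, demote→Q2. Q0=[] Q1=[] Q2=[P2,P4]
t=38-39: P2@Q2 runs 1, rem=0, completes. Q0=[] Q1=[] Q2=[P4]
t=39-42: P4@Q2 runs 3, rem=0, completes. Q0=[] Q1=[] Q2=[]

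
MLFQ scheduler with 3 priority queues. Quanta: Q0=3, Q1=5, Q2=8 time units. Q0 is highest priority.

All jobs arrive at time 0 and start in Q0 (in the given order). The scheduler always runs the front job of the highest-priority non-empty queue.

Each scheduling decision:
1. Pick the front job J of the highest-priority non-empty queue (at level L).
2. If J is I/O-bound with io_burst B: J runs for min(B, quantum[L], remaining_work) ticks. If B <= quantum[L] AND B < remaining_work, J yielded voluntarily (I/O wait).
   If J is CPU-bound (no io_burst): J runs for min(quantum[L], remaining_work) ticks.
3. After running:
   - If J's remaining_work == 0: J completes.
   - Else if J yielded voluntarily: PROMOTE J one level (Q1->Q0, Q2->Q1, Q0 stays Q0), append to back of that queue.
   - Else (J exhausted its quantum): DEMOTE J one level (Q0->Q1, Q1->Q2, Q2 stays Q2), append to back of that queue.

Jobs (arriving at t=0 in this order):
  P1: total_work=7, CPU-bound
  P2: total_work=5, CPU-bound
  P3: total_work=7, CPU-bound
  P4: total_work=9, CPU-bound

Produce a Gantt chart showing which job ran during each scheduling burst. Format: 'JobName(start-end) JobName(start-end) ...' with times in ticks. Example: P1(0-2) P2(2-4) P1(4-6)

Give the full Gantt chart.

t=0-3: P1@Q0 runs 3, rem=4, quantum used, demote→Q1. Q0=[P2,P3,P4] Q1=[P1] Q2=[]
t=3-6: P2@Q0 runs 3, rem=2, quantum used, demote→Q1. Q0=[P3,P4] Q1=[P1,P2] Q2=[]
t=6-9: P3@Q0 runs 3, rem=4, quantum used, demote→Q1. Q0=[P4] Q1=[P1,P2,P3] Q2=[]
t=9-12: P4@Q0 runs 3, rem=6, quantum used, demote→Q1. Q0=[] Q1=[P1,P2,P3,P4] Q2=[]
t=12-16: P1@Q1 runs 4, rem=0, completes. Q0=[] Q1=[P2,P3,P4] Q2=[]
t=16-18: P2@Q1 runs 2, rem=0, completes. Q0=[] Q1=[P3,P4] Q2=[]
t=18-22: P3@Q1 runs 4, rem=0, completes. Q0=[] Q1=[P4] Q2=[]
t=22-27: P4@Q1 runs 5, rem=1, quantum used, demote→Q2. Q0=[] Q1=[] Q2=[P4]
t=27-28: P4@Q2 runs 1, rem=0, completes. Q0=[] Q1=[] Q2=[]

Answer: P1(0-3) P2(3-6) P3(6-9) P4(9-12) P1(12-16) P2(16-18) P3(18-22) P4(22-27) P4(27-28)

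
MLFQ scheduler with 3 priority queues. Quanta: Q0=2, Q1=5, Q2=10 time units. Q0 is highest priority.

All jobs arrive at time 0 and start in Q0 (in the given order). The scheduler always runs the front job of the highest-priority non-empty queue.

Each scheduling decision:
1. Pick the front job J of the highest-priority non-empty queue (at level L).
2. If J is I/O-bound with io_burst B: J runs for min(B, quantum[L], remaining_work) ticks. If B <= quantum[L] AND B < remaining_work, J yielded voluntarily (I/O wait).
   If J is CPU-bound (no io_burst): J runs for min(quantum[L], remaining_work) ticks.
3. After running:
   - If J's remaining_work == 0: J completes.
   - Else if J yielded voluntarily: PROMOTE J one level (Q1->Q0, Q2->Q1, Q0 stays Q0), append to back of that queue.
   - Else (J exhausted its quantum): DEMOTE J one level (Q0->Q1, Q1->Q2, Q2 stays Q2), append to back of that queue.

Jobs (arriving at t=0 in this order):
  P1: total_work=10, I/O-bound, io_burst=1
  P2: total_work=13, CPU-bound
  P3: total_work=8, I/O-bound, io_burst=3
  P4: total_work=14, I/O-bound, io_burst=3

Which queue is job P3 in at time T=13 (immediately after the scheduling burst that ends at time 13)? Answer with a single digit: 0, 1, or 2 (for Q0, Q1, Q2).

t=0-1: P1@Q0 runs 1, rem=9, I/O yield, promote→Q0. Q0=[P2,P3,P4,P1] Q1=[] Q2=[]
t=1-3: P2@Q0 runs 2, rem=11, quantum used, demote→Q1. Q0=[P3,P4,P1] Q1=[P2] Q2=[]
t=3-5: P3@Q0 runs 2, rem=6, quantum used, demote→Q1. Q0=[P4,P1] Q1=[P2,P3] Q2=[]
t=5-7: P4@Q0 runs 2, rem=12, quantum used, demote→Q1. Q0=[P1] Q1=[P2,P3,P4] Q2=[]
t=7-8: P1@Q0 runs 1, rem=8, I/O yield, promote→Q0. Q0=[P1] Q1=[P2,P3,P4] Q2=[]
t=8-9: P1@Q0 runs 1, rem=7, I/O yield, promote→Q0. Q0=[P1] Q1=[P2,P3,P4] Q2=[]
t=9-10: P1@Q0 runs 1, rem=6, I/O yield, promote→Q0. Q0=[P1] Q1=[P2,P3,P4] Q2=[]
t=10-11: P1@Q0 runs 1, rem=5, I/O yield, promote→Q0. Q0=[P1] Q1=[P2,P3,P4] Q2=[]
t=11-12: P1@Q0 runs 1, rem=4, I/O yield, promote→Q0. Q0=[P1] Q1=[P2,P3,P4] Q2=[]
t=12-13: P1@Q0 runs 1, rem=3, I/O yield, promote→Q0. Q0=[P1] Q1=[P2,P3,P4] Q2=[]
t=13-14: P1@Q0 runs 1, rem=2, I/O yield, promote→Q0. Q0=[P1] Q1=[P2,P3,P4] Q2=[]
t=14-15: P1@Q0 runs 1, rem=1, I/O yield, promote→Q0. Q0=[P1] Q1=[P2,P3,P4] Q2=[]
t=15-16: P1@Q0 runs 1, rem=0, completes. Q0=[] Q1=[P2,P3,P4] Q2=[]
t=16-21: P2@Q1 runs 5, rem=6, quantum used, demote→Q2. Q0=[] Q1=[P3,P4] Q2=[P2]
t=21-24: P3@Q1 runs 3, rem=3, I/O yield, promote→Q0. Q0=[P3] Q1=[P4] Q2=[P2]
t=24-26: P3@Q0 runs 2, rem=1, quantum used, demote→Q1. Q0=[] Q1=[P4,P3] Q2=[P2]
t=26-29: P4@Q1 runs 3, rem=9, I/O yield, promote→Q0. Q0=[P4] Q1=[P3] Q2=[P2]
t=29-31: P4@Q0 runs 2, rem=7, quantum used, demote→Q1. Q0=[] Q1=[P3,P4] Q2=[P2]
t=31-32: P3@Q1 runs 1, rem=0, completes. Q0=[] Q1=[P4] Q2=[P2]
t=32-35: P4@Q1 runs 3, rem=4, I/O yield, promote→Q0. Q0=[P4] Q1=[] Q2=[P2]
t=35-37: P4@Q0 runs 2, rem=2, quantum used, demote→Q1. Q0=[] Q1=[P4] Q2=[P2]
t=37-39: P4@Q1 runs 2, rem=0, completes. Q0=[] Q1=[] Q2=[P2]
t=39-45: P2@Q2 runs 6, rem=0, completes. Q0=[] Q1=[] Q2=[]

Answer: 1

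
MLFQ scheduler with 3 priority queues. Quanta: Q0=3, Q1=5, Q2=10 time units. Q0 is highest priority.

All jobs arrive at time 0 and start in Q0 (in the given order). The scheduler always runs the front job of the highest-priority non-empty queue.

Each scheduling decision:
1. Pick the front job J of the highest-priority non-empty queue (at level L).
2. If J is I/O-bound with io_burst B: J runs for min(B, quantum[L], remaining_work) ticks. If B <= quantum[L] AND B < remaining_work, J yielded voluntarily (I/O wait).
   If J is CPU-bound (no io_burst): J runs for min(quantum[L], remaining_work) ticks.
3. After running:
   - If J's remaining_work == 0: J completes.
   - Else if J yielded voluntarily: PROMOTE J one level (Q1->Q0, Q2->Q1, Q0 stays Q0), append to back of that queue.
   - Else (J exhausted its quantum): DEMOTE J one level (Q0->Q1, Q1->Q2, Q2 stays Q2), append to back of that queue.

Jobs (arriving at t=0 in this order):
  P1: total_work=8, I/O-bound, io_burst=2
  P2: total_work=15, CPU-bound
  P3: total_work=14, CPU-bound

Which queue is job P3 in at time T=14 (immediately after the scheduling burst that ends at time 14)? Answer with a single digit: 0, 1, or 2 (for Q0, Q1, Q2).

t=0-2: P1@Q0 runs 2, rem=6, I/O yield, promote→Q0. Q0=[P2,P3,P1] Q1=[] Q2=[]
t=2-5: P2@Q0 runs 3, rem=12, quantum used, demote→Q1. Q0=[P3,P1] Q1=[P2] Q2=[]
t=5-8: P3@Q0 runs 3, rem=11, quantum used, demote→Q1. Q0=[P1] Q1=[P2,P3] Q2=[]
t=8-10: P1@Q0 runs 2, rem=4, I/O yield, promote→Q0. Q0=[P1] Q1=[P2,P3] Q2=[]
t=10-12: P1@Q0 runs 2, rem=2, I/O yield, promote→Q0. Q0=[P1] Q1=[P2,P3] Q2=[]
t=12-14: P1@Q0 runs 2, rem=0, completes. Q0=[] Q1=[P2,P3] Q2=[]
t=14-19: P2@Q1 runs 5, rem=7, quantum used, demote→Q2. Q0=[] Q1=[P3] Q2=[P2]
t=19-24: P3@Q1 runs 5, rem=6, quantum used, demote→Q2. Q0=[] Q1=[] Q2=[P2,P3]
t=24-31: P2@Q2 runs 7, rem=0, completes. Q0=[] Q1=[] Q2=[P3]
t=31-37: P3@Q2 runs 6, rem=0, completes. Q0=[] Q1=[] Q2=[]

Answer: 1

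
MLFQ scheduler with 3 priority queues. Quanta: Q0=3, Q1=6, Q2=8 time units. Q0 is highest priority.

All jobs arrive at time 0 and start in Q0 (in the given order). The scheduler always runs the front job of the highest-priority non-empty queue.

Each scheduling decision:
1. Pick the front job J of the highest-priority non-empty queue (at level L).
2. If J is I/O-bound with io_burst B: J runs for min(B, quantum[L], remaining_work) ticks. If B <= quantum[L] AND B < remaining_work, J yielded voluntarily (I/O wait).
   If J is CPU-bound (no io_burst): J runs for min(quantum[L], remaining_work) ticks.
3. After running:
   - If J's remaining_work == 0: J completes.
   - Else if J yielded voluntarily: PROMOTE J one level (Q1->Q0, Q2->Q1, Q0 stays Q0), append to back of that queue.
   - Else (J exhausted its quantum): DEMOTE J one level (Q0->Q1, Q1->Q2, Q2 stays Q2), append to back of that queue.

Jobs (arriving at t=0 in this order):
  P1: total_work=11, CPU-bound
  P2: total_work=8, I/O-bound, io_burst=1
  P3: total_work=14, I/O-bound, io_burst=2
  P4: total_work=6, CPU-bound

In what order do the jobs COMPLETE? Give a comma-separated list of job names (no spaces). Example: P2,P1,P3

t=0-3: P1@Q0 runs 3, rem=8, quantum used, demote→Q1. Q0=[P2,P3,P4] Q1=[P1] Q2=[]
t=3-4: P2@Q0 runs 1, rem=7, I/O yield, promote→Q0. Q0=[P3,P4,P2] Q1=[P1] Q2=[]
t=4-6: P3@Q0 runs 2, rem=12, I/O yield, promote→Q0. Q0=[P4,P2,P3] Q1=[P1] Q2=[]
t=6-9: P4@Q0 runs 3, rem=3, quantum used, demote→Q1. Q0=[P2,P3] Q1=[P1,P4] Q2=[]
t=9-10: P2@Q0 runs 1, rem=6, I/O yield, promote→Q0. Q0=[P3,P2] Q1=[P1,P4] Q2=[]
t=10-12: P3@Q0 runs 2, rem=10, I/O yield, promote→Q0. Q0=[P2,P3] Q1=[P1,P4] Q2=[]
t=12-13: P2@Q0 runs 1, rem=5, I/O yield, promote→Q0. Q0=[P3,P2] Q1=[P1,P4] Q2=[]
t=13-15: P3@Q0 runs 2, rem=8, I/O yield, promote→Q0. Q0=[P2,P3] Q1=[P1,P4] Q2=[]
t=15-16: P2@Q0 runs 1, rem=4, I/O yield, promote→Q0. Q0=[P3,P2] Q1=[P1,P4] Q2=[]
t=16-18: P3@Q0 runs 2, rem=6, I/O yield, promote→Q0. Q0=[P2,P3] Q1=[P1,P4] Q2=[]
t=18-19: P2@Q0 runs 1, rem=3, I/O yield, promote→Q0. Q0=[P3,P2] Q1=[P1,P4] Q2=[]
t=19-21: P3@Q0 runs 2, rem=4, I/O yield, promote→Q0. Q0=[P2,P3] Q1=[P1,P4] Q2=[]
t=21-22: P2@Q0 runs 1, rem=2, I/O yield, promote→Q0. Q0=[P3,P2] Q1=[P1,P4] Q2=[]
t=22-24: P3@Q0 runs 2, rem=2, I/O yield, promote→Q0. Q0=[P2,P3] Q1=[P1,P4] Q2=[]
t=24-25: P2@Q0 runs 1, rem=1, I/O yield, promote→Q0. Q0=[P3,P2] Q1=[P1,P4] Q2=[]
t=25-27: P3@Q0 runs 2, rem=0, completes. Q0=[P2] Q1=[P1,P4] Q2=[]
t=27-28: P2@Q0 runs 1, rem=0, completes. Q0=[] Q1=[P1,P4] Q2=[]
t=28-34: P1@Q1 runs 6, rem=2, quantum used, demote→Q2. Q0=[] Q1=[P4] Q2=[P1]
t=34-37: P4@Q1 runs 3, rem=0, completes. Q0=[] Q1=[] Q2=[P1]
t=37-39: P1@Q2 runs 2, rem=0, completes. Q0=[] Q1=[] Q2=[]

Answer: P3,P2,P4,P1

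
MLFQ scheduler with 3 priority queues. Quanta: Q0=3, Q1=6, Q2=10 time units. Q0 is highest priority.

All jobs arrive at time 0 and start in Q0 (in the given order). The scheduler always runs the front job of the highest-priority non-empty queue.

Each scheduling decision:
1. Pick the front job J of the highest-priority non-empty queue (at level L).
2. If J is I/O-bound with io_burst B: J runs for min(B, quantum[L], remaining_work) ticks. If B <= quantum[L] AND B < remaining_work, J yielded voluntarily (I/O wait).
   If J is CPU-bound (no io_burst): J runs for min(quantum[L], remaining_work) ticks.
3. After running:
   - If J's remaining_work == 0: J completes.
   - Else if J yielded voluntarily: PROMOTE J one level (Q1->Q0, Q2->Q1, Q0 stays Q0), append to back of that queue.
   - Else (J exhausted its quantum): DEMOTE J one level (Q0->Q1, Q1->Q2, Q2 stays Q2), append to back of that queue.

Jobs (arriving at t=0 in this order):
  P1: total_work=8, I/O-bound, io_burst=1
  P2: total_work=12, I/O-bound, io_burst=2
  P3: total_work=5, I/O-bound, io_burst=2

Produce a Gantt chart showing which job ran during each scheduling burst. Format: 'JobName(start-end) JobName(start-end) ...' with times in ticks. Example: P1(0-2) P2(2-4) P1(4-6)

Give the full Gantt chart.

Answer: P1(0-1) P2(1-3) P3(3-5) P1(5-6) P2(6-8) P3(8-10) P1(10-11) P2(11-13) P3(13-14) P1(14-15) P2(15-17) P1(17-18) P2(18-20) P1(20-21) P2(21-23) P1(23-24) P1(24-25)

Derivation:
t=0-1: P1@Q0 runs 1, rem=7, I/O yield, promote→Q0. Q0=[P2,P3,P1] Q1=[] Q2=[]
t=1-3: P2@Q0 runs 2, rem=10, I/O yield, promote→Q0. Q0=[P3,P1,P2] Q1=[] Q2=[]
t=3-5: P3@Q0 runs 2, rem=3, I/O yield, promote→Q0. Q0=[P1,P2,P3] Q1=[] Q2=[]
t=5-6: P1@Q0 runs 1, rem=6, I/O yield, promote→Q0. Q0=[P2,P3,P1] Q1=[] Q2=[]
t=6-8: P2@Q0 runs 2, rem=8, I/O yield, promote→Q0. Q0=[P3,P1,P2] Q1=[] Q2=[]
t=8-10: P3@Q0 runs 2, rem=1, I/O yield, promote→Q0. Q0=[P1,P2,P3] Q1=[] Q2=[]
t=10-11: P1@Q0 runs 1, rem=5, I/O yield, promote→Q0. Q0=[P2,P3,P1] Q1=[] Q2=[]
t=11-13: P2@Q0 runs 2, rem=6, I/O yield, promote→Q0. Q0=[P3,P1,P2] Q1=[] Q2=[]
t=13-14: P3@Q0 runs 1, rem=0, completes. Q0=[P1,P2] Q1=[] Q2=[]
t=14-15: P1@Q0 runs 1, rem=4, I/O yield, promote→Q0. Q0=[P2,P1] Q1=[] Q2=[]
t=15-17: P2@Q0 runs 2, rem=4, I/O yield, promote→Q0. Q0=[P1,P2] Q1=[] Q2=[]
t=17-18: P1@Q0 runs 1, rem=3, I/O yield, promote→Q0. Q0=[P2,P1] Q1=[] Q2=[]
t=18-20: P2@Q0 runs 2, rem=2, I/O yield, promote→Q0. Q0=[P1,P2] Q1=[] Q2=[]
t=20-21: P1@Q0 runs 1, rem=2, I/O yield, promote→Q0. Q0=[P2,P1] Q1=[] Q2=[]
t=21-23: P2@Q0 runs 2, rem=0, completes. Q0=[P1] Q1=[] Q2=[]
t=23-24: P1@Q0 runs 1, rem=1, I/O yield, promote→Q0. Q0=[P1] Q1=[] Q2=[]
t=24-25: P1@Q0 runs 1, rem=0, completes. Q0=[] Q1=[] Q2=[]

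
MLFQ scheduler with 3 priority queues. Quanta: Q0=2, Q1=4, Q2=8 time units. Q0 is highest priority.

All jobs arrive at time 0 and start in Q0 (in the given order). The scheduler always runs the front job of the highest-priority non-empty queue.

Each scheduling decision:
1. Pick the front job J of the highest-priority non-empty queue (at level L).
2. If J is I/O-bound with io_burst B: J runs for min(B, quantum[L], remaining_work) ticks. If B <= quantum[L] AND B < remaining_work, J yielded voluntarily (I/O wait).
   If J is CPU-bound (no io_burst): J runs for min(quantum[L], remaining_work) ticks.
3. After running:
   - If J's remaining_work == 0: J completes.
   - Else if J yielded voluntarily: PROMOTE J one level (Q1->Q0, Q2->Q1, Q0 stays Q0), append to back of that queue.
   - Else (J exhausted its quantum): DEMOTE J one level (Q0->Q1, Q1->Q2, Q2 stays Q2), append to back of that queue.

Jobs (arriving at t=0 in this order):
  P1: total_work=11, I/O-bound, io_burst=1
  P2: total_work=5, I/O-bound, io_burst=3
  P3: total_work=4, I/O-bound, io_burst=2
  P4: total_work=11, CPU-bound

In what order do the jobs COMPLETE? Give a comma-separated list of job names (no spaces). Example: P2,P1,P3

Answer: P3,P1,P2,P4

Derivation:
t=0-1: P1@Q0 runs 1, rem=10, I/O yield, promote→Q0. Q0=[P2,P3,P4,P1] Q1=[] Q2=[]
t=1-3: P2@Q0 runs 2, rem=3, quantum used, demote→Q1. Q0=[P3,P4,P1] Q1=[P2] Q2=[]
t=3-5: P3@Q0 runs 2, rem=2, I/O yield, promote→Q0. Q0=[P4,P1,P3] Q1=[P2] Q2=[]
t=5-7: P4@Q0 runs 2, rem=9, quantum used, demote→Q1. Q0=[P1,P3] Q1=[P2,P4] Q2=[]
t=7-8: P1@Q0 runs 1, rem=9, I/O yield, promote→Q0. Q0=[P3,P1] Q1=[P2,P4] Q2=[]
t=8-10: P3@Q0 runs 2, rem=0, completes. Q0=[P1] Q1=[P2,P4] Q2=[]
t=10-11: P1@Q0 runs 1, rem=8, I/O yield, promote→Q0. Q0=[P1] Q1=[P2,P4] Q2=[]
t=11-12: P1@Q0 runs 1, rem=7, I/O yield, promote→Q0. Q0=[P1] Q1=[P2,P4] Q2=[]
t=12-13: P1@Q0 runs 1, rem=6, I/O yield, promote→Q0. Q0=[P1] Q1=[P2,P4] Q2=[]
t=13-14: P1@Q0 runs 1, rem=5, I/O yield, promote→Q0. Q0=[P1] Q1=[P2,P4] Q2=[]
t=14-15: P1@Q0 runs 1, rem=4, I/O yield, promote→Q0. Q0=[P1] Q1=[P2,P4] Q2=[]
t=15-16: P1@Q0 runs 1, rem=3, I/O yield, promote→Q0. Q0=[P1] Q1=[P2,P4] Q2=[]
t=16-17: P1@Q0 runs 1, rem=2, I/O yield, promote→Q0. Q0=[P1] Q1=[P2,P4] Q2=[]
t=17-18: P1@Q0 runs 1, rem=1, I/O yield, promote→Q0. Q0=[P1] Q1=[P2,P4] Q2=[]
t=18-19: P1@Q0 runs 1, rem=0, completes. Q0=[] Q1=[P2,P4] Q2=[]
t=19-22: P2@Q1 runs 3, rem=0, completes. Q0=[] Q1=[P4] Q2=[]
t=22-26: P4@Q1 runs 4, rem=5, quantum used, demote→Q2. Q0=[] Q1=[] Q2=[P4]
t=26-31: P4@Q2 runs 5, rem=0, completes. Q0=[] Q1=[] Q2=[]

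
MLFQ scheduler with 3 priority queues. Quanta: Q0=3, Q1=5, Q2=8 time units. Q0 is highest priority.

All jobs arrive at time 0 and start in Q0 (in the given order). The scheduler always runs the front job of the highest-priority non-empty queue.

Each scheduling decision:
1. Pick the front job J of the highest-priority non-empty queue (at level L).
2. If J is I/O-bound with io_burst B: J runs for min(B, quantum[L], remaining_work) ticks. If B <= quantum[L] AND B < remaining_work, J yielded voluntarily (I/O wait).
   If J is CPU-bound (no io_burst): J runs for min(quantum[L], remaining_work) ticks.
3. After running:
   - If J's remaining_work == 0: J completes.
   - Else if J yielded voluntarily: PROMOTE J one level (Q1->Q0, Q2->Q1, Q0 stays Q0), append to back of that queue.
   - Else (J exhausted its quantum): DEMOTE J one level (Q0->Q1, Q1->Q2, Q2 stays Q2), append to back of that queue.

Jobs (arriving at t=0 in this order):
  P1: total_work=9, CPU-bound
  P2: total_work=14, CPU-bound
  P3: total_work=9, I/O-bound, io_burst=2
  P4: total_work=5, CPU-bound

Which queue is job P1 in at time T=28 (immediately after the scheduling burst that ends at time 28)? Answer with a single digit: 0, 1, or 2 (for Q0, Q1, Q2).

Answer: 2

Derivation:
t=0-3: P1@Q0 runs 3, rem=6, quantum used, demote→Q1. Q0=[P2,P3,P4] Q1=[P1] Q2=[]
t=3-6: P2@Q0 runs 3, rem=11, quantum used, demote→Q1. Q0=[P3,P4] Q1=[P1,P2] Q2=[]
t=6-8: P3@Q0 runs 2, rem=7, I/O yield, promote→Q0. Q0=[P4,P3] Q1=[P1,P2] Q2=[]
t=8-11: P4@Q0 runs 3, rem=2, quantum used, demote→Q1. Q0=[P3] Q1=[P1,P2,P4] Q2=[]
t=11-13: P3@Q0 runs 2, rem=5, I/O yield, promote→Q0. Q0=[P3] Q1=[P1,P2,P4] Q2=[]
t=13-15: P3@Q0 runs 2, rem=3, I/O yield, promote→Q0. Q0=[P3] Q1=[P1,P2,P4] Q2=[]
t=15-17: P3@Q0 runs 2, rem=1, I/O yield, promote→Q0. Q0=[P3] Q1=[P1,P2,P4] Q2=[]
t=17-18: P3@Q0 runs 1, rem=0, completes. Q0=[] Q1=[P1,P2,P4] Q2=[]
t=18-23: P1@Q1 runs 5, rem=1, quantum used, demote→Q2. Q0=[] Q1=[P2,P4] Q2=[P1]
t=23-28: P2@Q1 runs 5, rem=6, quantum used, demote→Q2. Q0=[] Q1=[P4] Q2=[P1,P2]
t=28-30: P4@Q1 runs 2, rem=0, completes. Q0=[] Q1=[] Q2=[P1,P2]
t=30-31: P1@Q2 runs 1, rem=0, completes. Q0=[] Q1=[] Q2=[P2]
t=31-37: P2@Q2 runs 6, rem=0, completes. Q0=[] Q1=[] Q2=[]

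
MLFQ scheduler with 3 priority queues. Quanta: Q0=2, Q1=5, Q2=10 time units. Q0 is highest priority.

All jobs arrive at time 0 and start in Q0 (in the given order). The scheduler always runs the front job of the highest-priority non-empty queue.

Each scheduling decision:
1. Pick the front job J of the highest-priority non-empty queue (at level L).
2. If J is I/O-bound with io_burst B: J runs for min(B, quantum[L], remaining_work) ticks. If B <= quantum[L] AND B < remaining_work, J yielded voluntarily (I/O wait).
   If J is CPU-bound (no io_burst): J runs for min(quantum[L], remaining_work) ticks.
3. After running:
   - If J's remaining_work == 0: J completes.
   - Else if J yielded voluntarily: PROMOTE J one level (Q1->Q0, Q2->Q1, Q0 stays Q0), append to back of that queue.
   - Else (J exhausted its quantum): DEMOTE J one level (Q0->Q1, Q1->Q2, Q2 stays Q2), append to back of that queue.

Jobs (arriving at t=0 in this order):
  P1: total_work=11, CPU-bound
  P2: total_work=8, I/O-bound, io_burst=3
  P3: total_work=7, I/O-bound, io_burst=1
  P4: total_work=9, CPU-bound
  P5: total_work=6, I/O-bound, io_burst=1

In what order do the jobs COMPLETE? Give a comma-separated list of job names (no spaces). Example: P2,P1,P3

Answer: P5,P3,P2,P1,P4

Derivation:
t=0-2: P1@Q0 runs 2, rem=9, quantum used, demote→Q1. Q0=[P2,P3,P4,P5] Q1=[P1] Q2=[]
t=2-4: P2@Q0 runs 2, rem=6, quantum used, demote→Q1. Q0=[P3,P4,P5] Q1=[P1,P2] Q2=[]
t=4-5: P3@Q0 runs 1, rem=6, I/O yield, promote→Q0. Q0=[P4,P5,P3] Q1=[P1,P2] Q2=[]
t=5-7: P4@Q0 runs 2, rem=7, quantum used, demote→Q1. Q0=[P5,P3] Q1=[P1,P2,P4] Q2=[]
t=7-8: P5@Q0 runs 1, rem=5, I/O yield, promote→Q0. Q0=[P3,P5] Q1=[P1,P2,P4] Q2=[]
t=8-9: P3@Q0 runs 1, rem=5, I/O yield, promote→Q0. Q0=[P5,P3] Q1=[P1,P2,P4] Q2=[]
t=9-10: P5@Q0 runs 1, rem=4, I/O yield, promote→Q0. Q0=[P3,P5] Q1=[P1,P2,P4] Q2=[]
t=10-11: P3@Q0 runs 1, rem=4, I/O yield, promote→Q0. Q0=[P5,P3] Q1=[P1,P2,P4] Q2=[]
t=11-12: P5@Q0 runs 1, rem=3, I/O yield, promote→Q0. Q0=[P3,P5] Q1=[P1,P2,P4] Q2=[]
t=12-13: P3@Q0 runs 1, rem=3, I/O yield, promote→Q0. Q0=[P5,P3] Q1=[P1,P2,P4] Q2=[]
t=13-14: P5@Q0 runs 1, rem=2, I/O yield, promote→Q0. Q0=[P3,P5] Q1=[P1,P2,P4] Q2=[]
t=14-15: P3@Q0 runs 1, rem=2, I/O yield, promote→Q0. Q0=[P5,P3] Q1=[P1,P2,P4] Q2=[]
t=15-16: P5@Q0 runs 1, rem=1, I/O yield, promote→Q0. Q0=[P3,P5] Q1=[P1,P2,P4] Q2=[]
t=16-17: P3@Q0 runs 1, rem=1, I/O yield, promote→Q0. Q0=[P5,P3] Q1=[P1,P2,P4] Q2=[]
t=17-18: P5@Q0 runs 1, rem=0, completes. Q0=[P3] Q1=[P1,P2,P4] Q2=[]
t=18-19: P3@Q0 runs 1, rem=0, completes. Q0=[] Q1=[P1,P2,P4] Q2=[]
t=19-24: P1@Q1 runs 5, rem=4, quantum used, demote→Q2. Q0=[] Q1=[P2,P4] Q2=[P1]
t=24-27: P2@Q1 runs 3, rem=3, I/O yield, promote→Q0. Q0=[P2] Q1=[P4] Q2=[P1]
t=27-29: P2@Q0 runs 2, rem=1, quantum used, demote→Q1. Q0=[] Q1=[P4,P2] Q2=[P1]
t=29-34: P4@Q1 runs 5, rem=2, quantum used, demote→Q2. Q0=[] Q1=[P2] Q2=[P1,P4]
t=34-35: P2@Q1 runs 1, rem=0, completes. Q0=[] Q1=[] Q2=[P1,P4]
t=35-39: P1@Q2 runs 4, rem=0, completes. Q0=[] Q1=[] Q2=[P4]
t=39-41: P4@Q2 runs 2, rem=0, completes. Q0=[] Q1=[] Q2=[]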